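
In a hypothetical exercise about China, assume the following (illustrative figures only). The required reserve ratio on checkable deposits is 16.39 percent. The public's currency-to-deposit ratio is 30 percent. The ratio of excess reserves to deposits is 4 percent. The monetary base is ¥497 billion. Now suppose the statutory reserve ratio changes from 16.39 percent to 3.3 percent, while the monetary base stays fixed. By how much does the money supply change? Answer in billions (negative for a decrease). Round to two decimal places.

Initially m₁ = (1 + 0.3) / (0.1639 + 0.04 + 0.3) ≈ 2.579877, so M₁ = 2.579877 × 497 ≈ 1282.1989 billion.
After the change m₂ = (1 + 0.3) / (0.033 + 0.04 + 0.3) ≈ 3.485255, so M₂ = 3.485255 × 497 ≈ 1732.1717 billion.
ΔM = M₂ − M₁ = 1732.1717 − 1282.1989 = 449.9728 billion.

¥449.97 billion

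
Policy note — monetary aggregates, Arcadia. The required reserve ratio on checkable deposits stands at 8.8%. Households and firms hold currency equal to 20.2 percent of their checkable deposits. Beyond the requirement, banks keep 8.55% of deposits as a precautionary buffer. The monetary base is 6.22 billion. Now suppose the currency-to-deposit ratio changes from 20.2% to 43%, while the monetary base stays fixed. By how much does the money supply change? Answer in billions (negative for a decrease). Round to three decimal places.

Initially m₁ = (1 + 0.202) / (0.088 + 0.0855 + 0.202) ≈ 3.20107, so M₁ = 3.20107 × 6.22 ≈ 19.9107 billion.
After the change m₂ = (1 + 0.43) / (0.088 + 0.0855 + 0.43) ≈ 2.36951, so M₂ = 2.36951 × 6.22 ≈ 14.7384 billion.
ΔM = M₂ − M₁ = 14.7384 − 19.9107 = -5.1723 billion.

-5.172 billion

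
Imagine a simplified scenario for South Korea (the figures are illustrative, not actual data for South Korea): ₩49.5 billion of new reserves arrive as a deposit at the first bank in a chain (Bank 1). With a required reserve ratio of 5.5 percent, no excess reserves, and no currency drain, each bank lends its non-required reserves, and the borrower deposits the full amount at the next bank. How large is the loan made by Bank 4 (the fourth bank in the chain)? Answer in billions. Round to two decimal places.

Each bank lends a fraction (1 − rr) = 0.9450 of the deposit it receives, so Bank 4 receives 49.5·0.9450^3 and lends 49.5·0.9450^4 ≈ 39.4759 billion.

₩39.48 billion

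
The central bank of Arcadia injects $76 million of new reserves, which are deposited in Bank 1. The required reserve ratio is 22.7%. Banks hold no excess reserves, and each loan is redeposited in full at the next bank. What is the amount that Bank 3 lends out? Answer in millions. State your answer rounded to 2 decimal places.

Each bank lends a fraction (1 − rr) = 0.7730 of the deposit it receives, so Bank 3 receives 76·0.7730^2 and lends 76·0.7730^3 ≈ 35.1036 million.

$35.10 million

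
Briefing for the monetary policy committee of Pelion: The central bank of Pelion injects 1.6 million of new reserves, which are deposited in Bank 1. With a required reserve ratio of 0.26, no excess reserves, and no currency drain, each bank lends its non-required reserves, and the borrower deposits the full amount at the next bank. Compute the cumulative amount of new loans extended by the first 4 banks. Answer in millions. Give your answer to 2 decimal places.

Bank i lends (1 − rr)^i of the original deposit: Bank 1 lends 1.6·0.7400 = 1.1840, Bank 2 lends 1.6·0.7400² ≈ 0.8762, and so on.
Summing a geometric series: total = 1.6·[0.7400·(1 − 0.7400^4) / (1 − 0.7400)] ≈ 3.1883 million.

3.19 million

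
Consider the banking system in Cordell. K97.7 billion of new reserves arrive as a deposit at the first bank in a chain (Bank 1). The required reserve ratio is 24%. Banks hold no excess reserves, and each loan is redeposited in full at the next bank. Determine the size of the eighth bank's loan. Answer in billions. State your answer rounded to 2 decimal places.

K10.87 billion

Each bank lends a fraction (1 − rr) = 0.7600 of the deposit it receives, so Bank 8 receives 97.7·0.7600^7 and lends 97.7·0.7600^8 ≈ 10.8743 billion.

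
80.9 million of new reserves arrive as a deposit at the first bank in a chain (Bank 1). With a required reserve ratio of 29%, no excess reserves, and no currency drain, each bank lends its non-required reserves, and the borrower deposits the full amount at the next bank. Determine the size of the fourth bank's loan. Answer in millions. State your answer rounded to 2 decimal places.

Each bank lends a fraction (1 − rr) = 0.7100 of the deposit it receives, so Bank 4 receives 80.9·0.7100^3 and lends 80.9·0.7100^4 ≈ 20.5580 million.

20.56 million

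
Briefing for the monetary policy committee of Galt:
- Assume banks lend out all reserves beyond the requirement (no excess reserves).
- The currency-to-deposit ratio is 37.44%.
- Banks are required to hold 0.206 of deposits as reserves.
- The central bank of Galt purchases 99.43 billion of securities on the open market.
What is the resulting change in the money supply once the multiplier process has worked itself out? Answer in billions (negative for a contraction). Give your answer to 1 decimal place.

235.5 billion

The money multiplier is m = (1 + c) / (rr + c) = (1 + 0.3744) / (0.206 + 0.3744) ≈ 2.3680.
The purchase adds 99.43 billion of base, so ΔM = m × ΔMB = 2.3680 × (+99.43) ≈ 235.4502 billion.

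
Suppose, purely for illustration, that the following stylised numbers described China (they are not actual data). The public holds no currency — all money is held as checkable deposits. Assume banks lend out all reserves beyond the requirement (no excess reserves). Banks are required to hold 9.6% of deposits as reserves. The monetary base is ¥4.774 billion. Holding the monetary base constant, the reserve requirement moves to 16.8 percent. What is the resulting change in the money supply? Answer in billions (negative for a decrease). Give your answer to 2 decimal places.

-21.31 billion

Initially m₁ = 1 / (0.096) ≈ 10.4167, so M₁ = 10.4167 × 4.774 ≈ 49.7293 billion.
After the change m₂ = 1 / (0.168) ≈ 5.9524, so M₂ = 5.9524 × 4.774 ≈ 28.4168 billion.
ΔM = M₂ − M₁ = 28.4168 − 49.7293 = -21.3125 billion.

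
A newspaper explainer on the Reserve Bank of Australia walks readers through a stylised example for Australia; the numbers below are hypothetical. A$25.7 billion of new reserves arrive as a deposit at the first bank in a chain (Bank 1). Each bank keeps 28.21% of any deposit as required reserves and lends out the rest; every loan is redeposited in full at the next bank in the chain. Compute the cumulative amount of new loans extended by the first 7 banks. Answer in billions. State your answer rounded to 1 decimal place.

A$59.0 billion

Bank i lends (1 − rr)^i of the original deposit: Bank 1 lends 25.7·0.7179 ≈ 18.4500, Bank 2 lends 25.7·0.7179² ≈ 13.2453, and so on.
Summing a geometric series: total = 25.7·[0.7179·(1 − 0.7179^7) / (1 − 0.7179)] ≈ 58.9750 billion.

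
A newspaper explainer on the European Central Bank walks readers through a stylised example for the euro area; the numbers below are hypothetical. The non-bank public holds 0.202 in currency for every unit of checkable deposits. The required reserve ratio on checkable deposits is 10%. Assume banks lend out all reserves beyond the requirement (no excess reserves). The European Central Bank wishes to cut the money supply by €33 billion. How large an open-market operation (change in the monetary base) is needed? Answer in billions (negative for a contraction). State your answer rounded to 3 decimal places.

The money multiplier is m = (1 + c) / (rr + c) = (1 + 0.202) / (0.1 + 0.202) ≈ 3.980132.
ΔMB = ΔM / m = (−33) / 3.980132 ≈ -8.2912 billion.

-8.291 billion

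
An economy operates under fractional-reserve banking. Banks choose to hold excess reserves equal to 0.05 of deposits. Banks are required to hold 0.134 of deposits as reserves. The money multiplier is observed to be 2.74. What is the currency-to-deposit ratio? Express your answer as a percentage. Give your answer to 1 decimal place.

Using m = 2.74. From m = (1 + c)/(c + rr + e), rearranging gives 1 + c = m·(c + rr + e), so c·(1 − m) = m·(rr + e) − 1.
Hence c = [m·(rr + e) − 1]/(1 − m) = [2.74 × (0.134 + 0.05) − 1] / (1 − 2.74) ≈ 0.284966.

28.5%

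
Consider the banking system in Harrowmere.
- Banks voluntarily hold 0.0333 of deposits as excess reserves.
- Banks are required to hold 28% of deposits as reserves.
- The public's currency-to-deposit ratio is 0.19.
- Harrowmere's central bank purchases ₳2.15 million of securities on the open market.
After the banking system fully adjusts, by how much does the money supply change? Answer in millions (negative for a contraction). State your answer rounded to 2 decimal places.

₳5.08 million

The money multiplier is m = (1 + c) / (rr + e + c) = (1 + 0.19) / (0.28 + 0.0333 + 0.19) ≈ 2.3644.
The purchase adds 2.15 million of base, so ΔM = m × ΔMB = 2.3644 × (+2.15) ≈ 5.0835 million.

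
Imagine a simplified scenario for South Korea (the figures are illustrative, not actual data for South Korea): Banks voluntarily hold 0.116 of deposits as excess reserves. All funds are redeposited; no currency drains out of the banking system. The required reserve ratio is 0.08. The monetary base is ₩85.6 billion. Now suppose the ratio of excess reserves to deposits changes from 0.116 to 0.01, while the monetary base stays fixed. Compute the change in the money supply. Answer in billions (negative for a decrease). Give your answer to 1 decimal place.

₩514.4 billion

Initially m₁ = 1 / (0.08 + 0.116) ≈ 5.1020, so M₁ = 5.1020 × 85.6 = 436.7312 billion.
After the change m₂ = 1 / (0.08 + 0.01) ≈ 11.1111, so M₂ = 11.1111 × 85.6 ≈ 951.1102 billion.
ΔM = M₂ − M₁ = 951.1102 − 436.7312 = 514.379 billion.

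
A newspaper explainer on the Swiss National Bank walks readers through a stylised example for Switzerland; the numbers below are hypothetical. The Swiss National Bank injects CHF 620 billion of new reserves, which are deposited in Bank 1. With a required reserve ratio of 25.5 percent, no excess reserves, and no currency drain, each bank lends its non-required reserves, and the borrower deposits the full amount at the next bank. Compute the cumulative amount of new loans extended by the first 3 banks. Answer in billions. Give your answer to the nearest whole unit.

Bank i lends (1 − rr)^i of the original deposit: Bank 1 lends 620·0.7450 = 461.9000, Bank 2 lends 620·0.7450² = 344.1155, and so on.
Summing a geometric series: total = 620·[0.7450·(1 − 0.7450^3) / (1 − 0.7450)] ≈ 1062.3815 billion.

CHF 1062 billion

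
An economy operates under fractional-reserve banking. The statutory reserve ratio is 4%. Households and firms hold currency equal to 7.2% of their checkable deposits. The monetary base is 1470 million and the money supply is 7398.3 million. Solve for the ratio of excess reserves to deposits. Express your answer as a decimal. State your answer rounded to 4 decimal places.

Using m = M/MB = 7398.3/1470 ≈ 5.032857. Since m = (1 + c)/(c + rr + e), the denominator satisfies c + rr + e = (1 + c)/m = (1 + 0.072) / 5.032857 ≈ 0.213000.
With c = 0.072 and rr = 0.04, the ratio of excess reserves to deposits is 0.213000 − 0.072 − 0.04 = 0.101.

0.1010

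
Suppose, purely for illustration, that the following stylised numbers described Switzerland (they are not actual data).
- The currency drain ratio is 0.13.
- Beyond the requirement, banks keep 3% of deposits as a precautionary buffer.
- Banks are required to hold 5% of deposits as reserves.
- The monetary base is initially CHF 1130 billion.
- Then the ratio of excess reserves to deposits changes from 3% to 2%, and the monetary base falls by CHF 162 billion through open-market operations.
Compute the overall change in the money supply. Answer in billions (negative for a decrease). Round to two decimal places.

Before: m₁ = (1 + 0.13) / (0.05 + 0.03 + 0.13) ≈ 5.3809524, MB₁ = 1130, so M₁ = 5.3809524 × 1130 ≈ 6080.4762 billion.
After: m₂ = (1 + 0.13) / (0.05 + 0.02 + 0.13) = 5.65, MB₂ = 1130 − 162 = 968, so M₂ = 5.65 × 968 = 5469.2 billion.
ΔM = M₂ − M₁ = 5469.2 − 6080.4762 = -611.2762 billion.

-611.28 billion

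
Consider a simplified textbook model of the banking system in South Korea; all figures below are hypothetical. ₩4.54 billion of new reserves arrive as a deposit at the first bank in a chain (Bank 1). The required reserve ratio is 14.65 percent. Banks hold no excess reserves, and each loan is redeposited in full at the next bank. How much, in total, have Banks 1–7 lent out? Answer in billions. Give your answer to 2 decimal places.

Bank i lends (1 − rr)^i of the original deposit: Bank 1 lends 4.54·0.8535 ≈ 3.8749, Bank 2 lends 4.54·0.8535² ≈ 3.3072, and so on.
Summing a geometric series: total = 4.54·[0.8535·(1 − 0.8535^7) / (1 − 0.8535)] ≈ 17.7231 billion.

₩17.72 billion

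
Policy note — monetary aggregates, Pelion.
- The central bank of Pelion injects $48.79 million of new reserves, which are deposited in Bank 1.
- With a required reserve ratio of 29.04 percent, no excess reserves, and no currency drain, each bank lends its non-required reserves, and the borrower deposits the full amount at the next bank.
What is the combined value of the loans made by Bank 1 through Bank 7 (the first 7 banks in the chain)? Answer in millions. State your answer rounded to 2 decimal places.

Bank i lends (1 − rr)^i of the original deposit: Bank 1 lends 48.79·0.7096 ≈ 34.6214, Bank 2 lends 48.79·0.7096² ≈ 24.5673, and so on.
Summing a geometric series: total = 48.79·[0.7096·(1 − 0.7096^7) / (1 − 0.7096)] ≈ 108.4192 million.

$108.42 million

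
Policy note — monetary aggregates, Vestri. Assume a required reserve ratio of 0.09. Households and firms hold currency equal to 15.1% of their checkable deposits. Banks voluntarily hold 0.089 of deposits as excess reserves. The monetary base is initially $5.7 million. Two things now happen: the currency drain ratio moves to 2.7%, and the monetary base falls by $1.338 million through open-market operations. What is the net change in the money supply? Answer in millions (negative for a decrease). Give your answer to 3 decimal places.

$1.866 million

Before: m₁ = (1 + 0.151) / (0.09 + 0.089 + 0.151) ≈ 3.48788, MB₁ = 5.7, so M₁ = 3.48788 × 5.7 ≈ 19.8809 million.
After: m₂ = (1 + 0.027) / (0.09 + 0.089 + 0.027) ≈ 4.98544, MB₂ = 5.7 − 1.338 = 4.362, so M₂ = 4.98544 × 4.362 ≈ 21.7465 million.
ΔM = M₂ − M₁ = 21.7465 − 19.8809 = 1.8656 million.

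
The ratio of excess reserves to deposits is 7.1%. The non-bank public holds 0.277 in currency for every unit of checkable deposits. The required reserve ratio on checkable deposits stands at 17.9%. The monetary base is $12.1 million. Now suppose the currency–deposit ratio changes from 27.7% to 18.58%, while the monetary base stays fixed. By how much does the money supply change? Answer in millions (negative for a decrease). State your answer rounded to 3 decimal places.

$3.604 million

Initially m₁ = (1 + 0.277) / (0.179 + 0.071 + 0.277) ≈ 2.423150, so M₁ = 2.423150 × 12.1 ≈ 29.3201 million.
After the change m₂ = (1 + 0.1858) / (0.179 + 0.071 + 0.1858) ≈ 2.720973, so M₂ = 2.720973 × 12.1 ≈ 32.9238 million.
ΔM = M₂ − M₁ = 32.9238 − 29.3201 = 3.6037 million.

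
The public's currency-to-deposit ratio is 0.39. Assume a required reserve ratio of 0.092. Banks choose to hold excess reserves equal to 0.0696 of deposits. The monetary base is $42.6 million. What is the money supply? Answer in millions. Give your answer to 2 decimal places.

The money multiplier is m = (1 + c) / (rr + e + c) = (1 + 0.39) / (0.092 + 0.0696 + 0.39) ≈ 2.51994.
So M = m × MB = 2.51994 × 42.6 ≈ 107.3494 million.

$107.35 million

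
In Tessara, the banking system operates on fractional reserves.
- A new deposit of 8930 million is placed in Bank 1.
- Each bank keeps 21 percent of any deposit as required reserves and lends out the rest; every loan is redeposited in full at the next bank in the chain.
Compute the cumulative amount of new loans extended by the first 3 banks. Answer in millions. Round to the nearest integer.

17031 million

Bank i lends (1 − rr)^i of the original deposit: Bank 1 lends 8930·0.7900 = 7054.7000, Bank 2 lends 8930·0.7900² = 5573.2130, and so on.
Summing a geometric series: total = 8930·[0.7900·(1 − 0.7900^3) / (1 − 0.7900)] ≈ 17030.7513 million.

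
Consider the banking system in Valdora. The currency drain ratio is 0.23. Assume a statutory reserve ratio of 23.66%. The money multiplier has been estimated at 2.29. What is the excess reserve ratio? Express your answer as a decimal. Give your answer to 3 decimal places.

0.071

Using m = 2.29. Since m = (1 + c)/(c + rr + e), the denominator satisfies c + rr + e = (1 + c)/m = (1 + 0.23) / 2.29 ≈ 0.537118.
With c = 0.23 and rr = 0.2366, the excess reserve ratio is 0.537118 − 0.23 − 0.2366 = 0.070518.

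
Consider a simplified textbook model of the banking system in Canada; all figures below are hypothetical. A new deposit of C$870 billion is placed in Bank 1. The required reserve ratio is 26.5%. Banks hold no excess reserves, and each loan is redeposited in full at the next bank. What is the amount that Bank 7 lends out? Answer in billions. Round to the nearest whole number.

Each bank lends a fraction (1 − rr) = 0.7350 of the deposit it receives, so Bank 7 receives 870·0.7350^6 and lends 870·0.7350^7 ≈ 100.8163 billion.

C$101 billion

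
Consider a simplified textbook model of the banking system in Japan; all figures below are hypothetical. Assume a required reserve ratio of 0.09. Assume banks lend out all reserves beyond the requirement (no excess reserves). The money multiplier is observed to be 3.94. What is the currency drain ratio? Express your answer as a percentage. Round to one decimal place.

Using m = 3.94. From m = (1 + c)/(c + rr + e), rearranging gives 1 + c = m·(c + rr + e), so c·(1 − m) = m·(rr + e) − 1.
Hence c = [m·(rr + e) − 1]/(1 − m) = [3.94 × (0.09 + 0) − 1] / (1 − 3.94) ≈ 0.219524.

22.0%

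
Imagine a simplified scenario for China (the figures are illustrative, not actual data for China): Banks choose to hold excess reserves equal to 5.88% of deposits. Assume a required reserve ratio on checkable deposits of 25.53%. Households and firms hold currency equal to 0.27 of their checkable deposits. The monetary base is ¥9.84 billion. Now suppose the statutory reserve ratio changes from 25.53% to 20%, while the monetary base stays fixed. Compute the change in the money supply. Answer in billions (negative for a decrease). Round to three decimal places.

¥2.237 billion

Initially m₁ = (1 + 0.27) / (0.2553 + 0.0588 + 0.27) ≈ 2.17429, so M₁ = 2.17429 × 9.84 ≈ 21.395 billion.
After the change m₂ = (1 + 0.27) / (0.2 + 0.0588 + 0.27) ≈ 2.40166, so M₂ = 2.40166 × 9.84 ≈ 23.6323 billion.
ΔM = M₂ − M₁ = 23.6323 − 21.395 = 2.2373 billion.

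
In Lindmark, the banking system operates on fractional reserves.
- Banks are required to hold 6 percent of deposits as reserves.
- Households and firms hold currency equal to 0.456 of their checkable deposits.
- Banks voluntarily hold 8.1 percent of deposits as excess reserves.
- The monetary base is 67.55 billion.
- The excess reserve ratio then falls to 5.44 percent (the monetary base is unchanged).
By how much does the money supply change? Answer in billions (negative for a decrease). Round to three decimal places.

7.683 billion

Initially m₁ = (1 + 0.456) / (0.06 + 0.081 + 0.456) ≈ 2.438861, so M₁ = 2.438861 × 67.55 ≈ 164.7451 billion.
After the change m₂ = (1 + 0.456) / (0.06 + 0.0544 + 0.456) ≈ 2.552595, so M₂ = 2.552595 × 67.55 ≈ 172.4278 billion.
ΔM = M₂ − M₁ = 172.4278 − 164.7451 = 7.6827 billion.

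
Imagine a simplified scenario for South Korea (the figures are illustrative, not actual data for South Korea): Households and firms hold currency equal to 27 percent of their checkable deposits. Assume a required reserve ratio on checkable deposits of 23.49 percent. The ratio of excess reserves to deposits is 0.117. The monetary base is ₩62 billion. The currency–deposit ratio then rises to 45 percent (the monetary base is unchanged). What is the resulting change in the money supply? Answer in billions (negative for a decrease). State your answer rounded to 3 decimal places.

-14.503 billion

Initially m₁ = (1 + 0.27) / (0.2349 + 0.117 + 0.27) ≈ 2.042129, so M₁ = 2.042129 × 62 ≈ 126.612 billion.
After the change m₂ = (1 + 0.45) / (0.2349 + 0.117 + 0.45) ≈ 1.808206, so M₂ = 1.808206 × 62 ≈ 112.1088 billion.
ΔM = M₂ − M₁ = 112.1088 − 126.612 = -14.5032 billion.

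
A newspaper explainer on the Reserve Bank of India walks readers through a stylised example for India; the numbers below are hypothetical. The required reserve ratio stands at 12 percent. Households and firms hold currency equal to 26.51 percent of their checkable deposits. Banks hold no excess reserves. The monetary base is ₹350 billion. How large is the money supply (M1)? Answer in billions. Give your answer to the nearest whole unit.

₹1150 billion

The money multiplier is m = (1 + c) / (rr + c) = (1 + 0.2651) / (0.12 + 0.2651) ≈ 3.2851.
So M = m × MB = 3.2851 × 350 = 1149.785 billion.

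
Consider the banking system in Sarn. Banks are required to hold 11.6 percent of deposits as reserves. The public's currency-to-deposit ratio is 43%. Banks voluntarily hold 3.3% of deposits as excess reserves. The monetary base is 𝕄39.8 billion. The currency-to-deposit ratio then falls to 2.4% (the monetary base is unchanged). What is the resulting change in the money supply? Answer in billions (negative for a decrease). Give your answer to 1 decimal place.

Initially m₁ = (1 + 0.43) / (0.116 + 0.033 + 0.43) ≈ 2.4698, so M₁ = 2.4698 × 39.8 ≈ 98.298 billion.
After the change m₂ = (1 + 0.024) / (0.116 + 0.033 + 0.024) ≈ 5.9191, so M₂ = 5.9191 × 39.8 ≈ 235.5802 billion.
ΔM = M₂ − M₁ = 235.5802 − 98.298 = 137.2822 billion.

𝕄137.3 billion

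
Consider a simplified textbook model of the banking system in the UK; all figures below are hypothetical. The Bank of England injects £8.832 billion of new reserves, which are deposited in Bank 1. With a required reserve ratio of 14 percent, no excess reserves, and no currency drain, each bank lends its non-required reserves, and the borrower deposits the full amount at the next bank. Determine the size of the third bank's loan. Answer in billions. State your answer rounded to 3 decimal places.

Each bank lends a fraction (1 − rr) = 0.8600 of the deposit it receives, so Bank 3 receives 8.832·0.8600^2 and lends 8.832·0.8600^3 ≈ 5.6176 billion.

£5.618 billion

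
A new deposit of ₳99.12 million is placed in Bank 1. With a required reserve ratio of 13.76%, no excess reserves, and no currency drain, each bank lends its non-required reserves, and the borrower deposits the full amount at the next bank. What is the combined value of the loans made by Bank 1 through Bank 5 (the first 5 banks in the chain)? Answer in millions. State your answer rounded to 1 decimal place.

Bank i lends (1 − rr)^i of the original deposit: Bank 1 lends 99.12·0.8624 ≈ 85.4811, Bank 2 lends 99.12·0.8624² ≈ 73.7189, and so on.
Summing a geometric series: total = 99.12·[0.8624·(1 − 0.8624^5) / (1 − 0.8624)] ≈ 324.8854 million.

₳324.9 million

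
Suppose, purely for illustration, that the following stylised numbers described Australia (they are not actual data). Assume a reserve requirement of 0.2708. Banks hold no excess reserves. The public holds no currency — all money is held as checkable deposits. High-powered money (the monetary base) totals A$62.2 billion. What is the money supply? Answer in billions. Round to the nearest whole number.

With no currency drain or excess reserves, the money multiplier is m = 1/rr = 1/0.2708 ≈ 3.6928.
Money supply M = m × MB = 3.6928 × 62.2 ≈ 229.6922 billion.

A$230 billion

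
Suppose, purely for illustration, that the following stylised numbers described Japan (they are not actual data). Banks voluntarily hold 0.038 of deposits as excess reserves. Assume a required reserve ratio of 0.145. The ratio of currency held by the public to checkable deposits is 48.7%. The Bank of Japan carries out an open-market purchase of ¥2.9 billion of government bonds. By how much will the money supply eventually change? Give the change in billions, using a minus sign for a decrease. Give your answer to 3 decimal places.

¥6.436 billion

The money multiplier is m = (1 + c) / (rr + e + c) = (1 + 0.487) / (0.145 + 0.038 + 0.487) ≈ 2.21940.
The purchase adds 2.9 billion of base, so ΔM = m × ΔMB = 2.21940 × (+2.9) ≈ 6.4363 billion.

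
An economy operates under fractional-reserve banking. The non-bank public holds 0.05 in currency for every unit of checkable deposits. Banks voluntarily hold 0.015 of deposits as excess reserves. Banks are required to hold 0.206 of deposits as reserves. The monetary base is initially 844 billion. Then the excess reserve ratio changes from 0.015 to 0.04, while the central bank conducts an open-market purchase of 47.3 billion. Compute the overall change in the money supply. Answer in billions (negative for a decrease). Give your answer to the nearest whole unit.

-108 billion

Before: m₁ = (1 + 0.05) / (0.206 + 0.015 + 0.05) ≈ 3.8745, MB₁ = 844, so M₁ = 3.8745 × 844 = 3270.078 billion.
After: m₂ = (1 + 0.05) / (0.206 + 0.04 + 0.05) ≈ 3.5473, MB₂ = 844 + 47.3 = 891.3, so M₂ = 3.5473 × 891.3 ≈ 3161.7085 billion.
ΔM = M₂ − M₁ = 3161.7085 − 3270.078 = -108.3695 billion.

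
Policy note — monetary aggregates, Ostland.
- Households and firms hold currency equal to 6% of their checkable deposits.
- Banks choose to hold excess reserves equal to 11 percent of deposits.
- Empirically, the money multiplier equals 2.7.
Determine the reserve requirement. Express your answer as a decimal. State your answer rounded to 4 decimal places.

0.2226

Using m = 2.7. Since m = (1 + c)/(c + rr + e), the denominator satisfies c + rr + e = (1 + c)/m = (1 + 0.06) / 2.7 ≈ 0.392593.
With c = 0.06 and e = 0.11, the reserve requirement is 0.392593 − 0.06 − 0.11 = 0.222593.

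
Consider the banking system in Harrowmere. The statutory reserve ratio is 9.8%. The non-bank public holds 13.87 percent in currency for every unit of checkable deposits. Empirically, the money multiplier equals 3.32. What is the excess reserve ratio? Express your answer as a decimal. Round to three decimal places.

0.106

Using m = 3.32. Since m = (1 + c)/(c + rr + e), the denominator satisfies c + rr + e = (1 + c)/m = (1 + 0.1387) / 3.32 ≈ 0.342982.
With c = 0.1387 and rr = 0.098, the excess reserve ratio is 0.342982 − 0.1387 − 0.098 = 0.106282.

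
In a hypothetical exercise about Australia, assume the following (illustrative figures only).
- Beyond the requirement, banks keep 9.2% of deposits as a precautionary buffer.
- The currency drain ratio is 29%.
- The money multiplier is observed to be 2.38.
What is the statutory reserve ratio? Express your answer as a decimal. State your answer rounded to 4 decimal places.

Using m = 2.38. Since m = (1 + c)/(c + rr + e), the denominator satisfies c + rr + e = (1 + c)/m = (1 + 0.29) / 2.38 ≈ 0.542017.
With c = 0.29 and e = 0.092, the statutory reserve ratio is 0.542017 − 0.29 − 0.092 = 0.160017.

0.1600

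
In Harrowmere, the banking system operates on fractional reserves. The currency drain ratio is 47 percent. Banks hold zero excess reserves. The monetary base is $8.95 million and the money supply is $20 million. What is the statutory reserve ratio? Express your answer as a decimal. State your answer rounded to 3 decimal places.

Using m = M/MB = 20/8.95 ≈ 2.234637. Since m = (1 + c)/(c + rr + e), the denominator satisfies c + rr + e = (1 + c)/m = (1 + 0.47) / 2.234637 ≈ 0.657825.
With c = 0.47 and e = 0, the statutory reserve ratio is 0.657825 − 0.47 − 0 = 0.187825.

0.188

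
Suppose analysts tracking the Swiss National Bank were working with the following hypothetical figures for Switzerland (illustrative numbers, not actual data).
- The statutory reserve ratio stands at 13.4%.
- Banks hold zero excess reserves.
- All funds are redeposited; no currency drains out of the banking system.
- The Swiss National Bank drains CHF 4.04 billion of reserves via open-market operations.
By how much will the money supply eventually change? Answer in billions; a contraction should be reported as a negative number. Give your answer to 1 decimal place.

The simple money multiplier is m = 1/rr = 1/0.134 ≈ 7.4627.
An open-market sale reduces the monetary base by 4.04 billion, so ΔM = m × ΔMB = 7.4627 × (−4.04) ≈ -30.1493 billion.

-30.1 billion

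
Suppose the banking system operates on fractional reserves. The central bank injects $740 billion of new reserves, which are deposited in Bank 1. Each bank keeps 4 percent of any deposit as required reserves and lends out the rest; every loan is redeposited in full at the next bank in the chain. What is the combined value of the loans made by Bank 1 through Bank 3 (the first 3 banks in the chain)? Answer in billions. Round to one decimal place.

$2047.1 billion

Bank i lends (1 − rr)^i of the original deposit: Bank 1 lends 740·0.9600 = 710.4000, Bank 2 lends 740·0.9600² = 681.9840, and so on.
Summing a geometric series: total = 740·[0.9600·(1 − 0.9600^3) / (1 − 0.9600)] ≈ 2047.0886 billion.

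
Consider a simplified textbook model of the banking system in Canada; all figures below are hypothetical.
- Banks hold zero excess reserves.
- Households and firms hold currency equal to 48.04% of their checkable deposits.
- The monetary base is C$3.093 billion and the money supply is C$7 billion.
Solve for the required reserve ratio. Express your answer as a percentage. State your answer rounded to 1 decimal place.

17.4%

Using m = M/MB = 7/3.093 ≈ 2.263175. Since m = (1 + c)/(c + rr + e), the denominator satisfies c + rr + e = (1 + c)/m = (1 + 0.4804) / 2.263175 ≈ 0.654125.
With c = 0.4804 and e = 0, the required reserve ratio is 0.654125 − 0.4804 − 0 = 0.173725.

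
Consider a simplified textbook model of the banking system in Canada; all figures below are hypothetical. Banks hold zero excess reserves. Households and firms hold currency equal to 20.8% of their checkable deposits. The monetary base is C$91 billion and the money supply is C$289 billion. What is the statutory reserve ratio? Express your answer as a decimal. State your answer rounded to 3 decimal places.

0.172

Using m = M/MB = 289/91 ≈ 3.175824. Since m = (1 + c)/(c + rr + e), the denominator satisfies c + rr + e = (1 + c)/m = (1 + 0.208) / 3.175824 ≈ 0.380374.
With c = 0.208 and e = 0, the statutory reserve ratio is 0.380374 − 0.208 − 0 = 0.172374.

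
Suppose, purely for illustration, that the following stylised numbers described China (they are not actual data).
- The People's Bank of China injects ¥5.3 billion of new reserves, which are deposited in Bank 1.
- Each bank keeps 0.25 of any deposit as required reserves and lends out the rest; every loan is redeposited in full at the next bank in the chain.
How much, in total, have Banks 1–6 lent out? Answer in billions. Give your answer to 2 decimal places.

¥13.07 billion

Bank i lends (1 − rr)^i of the original deposit: Bank 1 lends 5.3·0.7500 = 3.9750, Bank 2 lends 5.3·0.7500² ≈ 2.9812, and so on.
Summing a geometric series: total = 5.3·[0.7500·(1 − 0.7500^6) / (1 − 0.7500)] ≈ 13.0701 billion.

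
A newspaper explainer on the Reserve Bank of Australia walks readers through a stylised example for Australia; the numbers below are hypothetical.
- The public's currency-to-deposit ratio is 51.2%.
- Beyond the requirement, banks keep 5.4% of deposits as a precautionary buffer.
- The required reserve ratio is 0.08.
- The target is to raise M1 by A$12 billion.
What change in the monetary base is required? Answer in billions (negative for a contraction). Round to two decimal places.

The money multiplier is m = (1 + c) / (rr + e + c) = (1 + 0.512) / (0.08 + 0.054 + 0.512) ≈ 2.34056.
ΔMB = ΔM / m = (+12) / 2.34056 ≈ 5.127 billion.

A$5.13 billion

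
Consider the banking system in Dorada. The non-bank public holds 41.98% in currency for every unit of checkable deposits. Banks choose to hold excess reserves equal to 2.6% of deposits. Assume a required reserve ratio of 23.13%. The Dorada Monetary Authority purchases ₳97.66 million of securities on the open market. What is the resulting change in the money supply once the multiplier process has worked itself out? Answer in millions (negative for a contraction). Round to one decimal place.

The money multiplier is m = (1 + c) / (rr + e + c) = (1 + 0.4198) / (0.2313 + 0.026 + 0.4198) ≈ 2.0969.
The purchase adds 97.66 million of base, so ΔM = m × ΔMB = 2.0969 × (+97.66) ≈ 204.7833 million.

₳204.8 million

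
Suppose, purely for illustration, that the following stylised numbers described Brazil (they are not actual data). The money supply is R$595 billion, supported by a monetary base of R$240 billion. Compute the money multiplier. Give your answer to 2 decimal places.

The money multiplier is m = M / MB = 595 / 240 ≈ 2.47917.

2.48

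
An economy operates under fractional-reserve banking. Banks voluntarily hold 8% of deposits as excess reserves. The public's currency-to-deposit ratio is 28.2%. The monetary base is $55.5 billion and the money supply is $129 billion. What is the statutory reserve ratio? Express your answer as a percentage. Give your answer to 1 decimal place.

Using m = M/MB = 129/55.5 ≈ 2.324324. Since m = (1 + c)/(c + rr + e), the denominator satisfies c + rr + e = (1 + c)/m = (1 + 0.282) / 2.324324 ≈ 0.551558.
With c = 0.282 and e = 0.08, the statutory reserve ratio is 0.551558 − 0.282 − 0.08 = 0.189558.

19.0%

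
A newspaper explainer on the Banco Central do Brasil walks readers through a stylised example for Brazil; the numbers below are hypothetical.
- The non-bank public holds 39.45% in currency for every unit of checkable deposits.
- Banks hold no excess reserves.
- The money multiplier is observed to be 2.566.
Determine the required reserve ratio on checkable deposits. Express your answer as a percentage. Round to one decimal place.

Using m = 2.566. Since m = (1 + c)/(c + rr + e), the denominator satisfies c + rr + e = (1 + c)/m = (1 + 0.3945) / 2.566 ≈ 0.543453.
With c = 0.3945 and e = 0, the required reserve ratio on checkable deposits is 0.543453 − 0.3945 − 0 = 0.148953.

14.9%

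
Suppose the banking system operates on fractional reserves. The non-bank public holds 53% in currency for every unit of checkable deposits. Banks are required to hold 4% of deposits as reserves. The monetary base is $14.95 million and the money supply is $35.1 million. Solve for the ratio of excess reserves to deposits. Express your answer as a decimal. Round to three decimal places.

Using m = M/MB = 35.1/14.95 ≈ 2.347826. Since m = (1 + c)/(c + rr + e), the denominator satisfies c + rr + e = (1 + c)/m = (1 + 0.53) / 2.347826 ≈ 0.651667.
With c = 0.53 and rr = 0.04, the ratio of excess reserves to deposits is 0.651667 − 0.53 − 0.04 = 0.081667.

0.082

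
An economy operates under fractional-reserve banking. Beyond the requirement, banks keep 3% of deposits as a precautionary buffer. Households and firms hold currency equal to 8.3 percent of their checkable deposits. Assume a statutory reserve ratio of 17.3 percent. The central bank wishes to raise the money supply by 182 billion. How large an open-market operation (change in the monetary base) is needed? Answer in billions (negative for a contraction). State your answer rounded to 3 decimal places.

48.063 billion

The money multiplier is m = (1 + c) / (rr + e + c) = (1 + 0.083) / (0.173 + 0.03 + 0.083) ≈ 3.7867133.
ΔMB = ΔM / m = (+182) / 3.7867133 ≈ 48.0628 billion.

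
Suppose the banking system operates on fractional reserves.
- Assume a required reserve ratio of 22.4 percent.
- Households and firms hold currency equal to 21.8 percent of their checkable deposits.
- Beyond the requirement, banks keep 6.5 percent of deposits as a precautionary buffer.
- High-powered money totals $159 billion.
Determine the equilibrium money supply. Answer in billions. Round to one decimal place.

The money multiplier is m = (1 + c) / (rr + e + c) = (1 + 0.218) / (0.224 + 0.065 + 0.218) ≈ 2.40237.
So M = m × MB = 2.40237 × 159 ≈ 381.9768 billion.

$382.0 billion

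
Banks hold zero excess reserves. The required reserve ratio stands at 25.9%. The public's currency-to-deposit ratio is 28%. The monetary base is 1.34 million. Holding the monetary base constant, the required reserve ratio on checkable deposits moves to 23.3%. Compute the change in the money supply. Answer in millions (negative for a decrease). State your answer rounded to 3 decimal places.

0.161 million

Initially m₁ = (1 + 0.28) / (0.259 + 0.28) ≈ 2.37477, so M₁ = 2.37477 × 1.34 ≈ 3.1822 million.
After the change m₂ = (1 + 0.28) / (0.233 + 0.28) ≈ 2.49513, so M₂ = 2.49513 × 1.34 ≈ 3.3435 million.
ΔM = M₂ − M₁ = 3.3435 − 3.1822 = 0.1613 million.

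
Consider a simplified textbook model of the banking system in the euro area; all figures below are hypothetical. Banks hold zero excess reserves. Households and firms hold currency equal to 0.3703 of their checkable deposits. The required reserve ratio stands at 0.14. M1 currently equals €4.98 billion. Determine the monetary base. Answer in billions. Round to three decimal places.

€1.855 billion

The money multiplier is m = (1 + c) / (rr + c) = (1 + 0.3703) / (0.14 + 0.3703) ≈ 2.68528.
MB = M / m = 4.98 / 2.68528 ≈ 1.8546 billion.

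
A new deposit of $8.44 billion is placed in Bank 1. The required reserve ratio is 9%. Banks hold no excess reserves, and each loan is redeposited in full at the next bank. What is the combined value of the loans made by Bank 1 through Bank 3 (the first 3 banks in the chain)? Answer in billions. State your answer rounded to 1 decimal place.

Bank i lends (1 − rr)^i of the original deposit: Bank 1 lends 8.44·0.9100 = 7.6804, Bank 2 lends 8.44·0.9100² ≈ 6.9892, and so on.
Summing a geometric series: total = 8.44·[0.9100·(1 − 0.9100^3) / (1 − 0.9100)] ≈ 21.0297 billion.

$21.0 billion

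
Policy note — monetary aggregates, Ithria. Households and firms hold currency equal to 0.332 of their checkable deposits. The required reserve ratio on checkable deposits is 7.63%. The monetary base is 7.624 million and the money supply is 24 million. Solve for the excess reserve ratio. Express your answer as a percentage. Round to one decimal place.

1.5%

Using m = M/MB = 24/7.624 ≈ 3.147954. Since m = (1 + c)/(c + rr + e), the denominator satisfies c + rr + e = (1 + c)/m = (1 + 0.332) / 3.147954 ≈ 0.423132.
With c = 0.332 and rr = 0.0763, the excess reserve ratio is 0.423132 − 0.332 − 0.0763 = 0.014832.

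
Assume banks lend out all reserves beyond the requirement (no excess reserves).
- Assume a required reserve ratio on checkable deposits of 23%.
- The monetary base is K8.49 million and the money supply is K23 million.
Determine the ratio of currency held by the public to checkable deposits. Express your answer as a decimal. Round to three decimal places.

Using m = M/MB = 23/8.49 ≈ 2.709069. From m = (1 + c)/(c + rr + e), rearranging gives 1 + c = m·(c + rr + e), so c·(1 − m) = m·(rr + e) − 1.
Hence c = [m·(rr + e) − 1]/(1 − m) = [2.709069 × (0.23 + 0) − 1] / (1 − 2.709069) ≈ 0.220538.

0.221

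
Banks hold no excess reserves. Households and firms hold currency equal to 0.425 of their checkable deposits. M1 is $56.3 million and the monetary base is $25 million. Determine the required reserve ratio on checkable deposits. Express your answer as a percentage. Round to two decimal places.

Using m = M/MB = 56.3/25 = 2.252000. Since m = (1 + c)/(c + rr + e), the denominator satisfies c + rr + e = (1 + c)/m = (1 + 0.425) / 2.252000 ≈ 0.632771.
With c = 0.425 and e = 0, the required reserve ratio on checkable deposits is 0.632771 − 0.425 − 0 = 0.207771.

20.78%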